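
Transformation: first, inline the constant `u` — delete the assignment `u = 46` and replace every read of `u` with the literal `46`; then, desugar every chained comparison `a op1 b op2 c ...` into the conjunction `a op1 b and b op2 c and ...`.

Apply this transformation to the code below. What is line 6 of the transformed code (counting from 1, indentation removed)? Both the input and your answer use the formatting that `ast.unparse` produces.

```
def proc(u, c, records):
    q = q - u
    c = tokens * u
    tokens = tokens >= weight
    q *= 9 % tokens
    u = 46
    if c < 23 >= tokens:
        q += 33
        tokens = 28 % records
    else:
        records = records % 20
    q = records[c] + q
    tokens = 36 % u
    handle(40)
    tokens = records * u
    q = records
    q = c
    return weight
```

Transformed code:
def proc(u, c, records):
    q = q - 46
    c = tokens * 46
    tokens = tokens >= weight
    q *= 9 % tokens
    if c < 23 and 23 >= tokens:
        q += 33
        tokens = 28 % records
    else:
        records = records % 20
    q = records[c] + q
    tokens = 36 % 46
    handle(40)
    tokens = records * 46
    q = records
    q = c
    return weight

if c < 23 and 23 >= tokens:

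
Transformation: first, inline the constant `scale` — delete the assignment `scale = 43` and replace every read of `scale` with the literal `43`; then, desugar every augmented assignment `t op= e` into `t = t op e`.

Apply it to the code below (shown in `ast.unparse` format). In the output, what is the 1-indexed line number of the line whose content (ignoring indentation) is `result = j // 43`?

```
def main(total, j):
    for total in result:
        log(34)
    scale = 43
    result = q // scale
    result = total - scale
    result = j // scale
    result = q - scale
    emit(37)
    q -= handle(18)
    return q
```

Transformed code:
def main(total, j):
    for total in result:
        log(34)
    result = q // 43
    result = total - 43
    result = j // 43
    result = q - 43
    emit(37)
    q = q - handle(18)
    return q

6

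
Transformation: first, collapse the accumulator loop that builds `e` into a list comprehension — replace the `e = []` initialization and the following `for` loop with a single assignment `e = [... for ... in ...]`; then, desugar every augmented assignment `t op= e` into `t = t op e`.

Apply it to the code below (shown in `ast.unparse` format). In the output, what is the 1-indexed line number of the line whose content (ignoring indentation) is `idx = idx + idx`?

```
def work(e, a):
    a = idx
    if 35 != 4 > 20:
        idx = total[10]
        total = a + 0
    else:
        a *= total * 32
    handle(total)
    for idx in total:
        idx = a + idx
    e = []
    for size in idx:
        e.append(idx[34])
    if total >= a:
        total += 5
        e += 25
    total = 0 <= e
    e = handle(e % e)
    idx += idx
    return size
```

17

Transformed code:
def work(e, a):
    a = idx
    if 35 != 4 > 20:
        idx = total[10]
        total = a + 0
    else:
        a = a * (total * 32)
    handle(total)
    for idx in total:
        idx = a + idx
    e = [idx[34] for size in idx]
    if total >= a:
        total = total + 5
        e = e + 25
    total = 0 <= e
    e = handle(e % e)
    idx = idx + idx
    return size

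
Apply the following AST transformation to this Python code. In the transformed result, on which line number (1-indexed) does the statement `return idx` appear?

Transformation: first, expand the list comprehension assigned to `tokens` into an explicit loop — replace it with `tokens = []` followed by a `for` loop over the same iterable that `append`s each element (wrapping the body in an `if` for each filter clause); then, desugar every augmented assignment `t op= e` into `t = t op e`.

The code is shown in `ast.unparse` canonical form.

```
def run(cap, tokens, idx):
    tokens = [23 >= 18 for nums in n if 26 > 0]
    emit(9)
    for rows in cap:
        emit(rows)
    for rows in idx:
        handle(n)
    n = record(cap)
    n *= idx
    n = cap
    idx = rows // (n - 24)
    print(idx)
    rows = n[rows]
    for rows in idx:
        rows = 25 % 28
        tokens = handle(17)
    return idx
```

20

Transformed code:
def run(cap, tokens, idx):
    tokens = []
    for nums in n:
        if 26 > 0:
            tokens.append(23 >= 18)
    emit(9)
    for rows in cap:
        emit(rows)
    for rows in idx:
        handle(n)
    n = record(cap)
    n = n * idx
    n = cap
    idx = rows // (n - 24)
    print(idx)
    rows = n[rows]
    for rows in idx:
        rows = 25 % 28
        tokens = handle(17)
    return idx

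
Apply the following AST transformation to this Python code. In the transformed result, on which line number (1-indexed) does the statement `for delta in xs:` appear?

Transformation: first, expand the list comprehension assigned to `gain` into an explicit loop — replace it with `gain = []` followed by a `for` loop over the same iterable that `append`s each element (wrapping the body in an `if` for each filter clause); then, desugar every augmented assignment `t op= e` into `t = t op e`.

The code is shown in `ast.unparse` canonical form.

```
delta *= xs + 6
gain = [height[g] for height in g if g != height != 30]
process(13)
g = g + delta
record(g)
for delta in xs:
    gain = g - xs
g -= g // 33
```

Transformed code:
delta = delta * (xs + 6)
gain = []
for height in g:
    if g != height != 30:
        gain.append(height[g])
process(13)
g = g + delta
record(g)
for delta in xs:
    gain = g - xs
g = g - g // 33

9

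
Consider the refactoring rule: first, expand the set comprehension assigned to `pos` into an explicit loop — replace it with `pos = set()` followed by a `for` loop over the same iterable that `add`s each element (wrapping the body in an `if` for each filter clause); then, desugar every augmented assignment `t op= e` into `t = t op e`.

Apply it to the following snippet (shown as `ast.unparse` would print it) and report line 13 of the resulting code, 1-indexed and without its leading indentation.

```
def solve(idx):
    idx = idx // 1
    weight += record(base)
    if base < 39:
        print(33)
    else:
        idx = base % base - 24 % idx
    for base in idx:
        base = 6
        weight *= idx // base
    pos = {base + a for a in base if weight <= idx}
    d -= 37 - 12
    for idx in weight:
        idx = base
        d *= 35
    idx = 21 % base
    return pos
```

Transformed code:
def solve(idx):
    idx = idx // 1
    weight = weight + record(base)
    if base < 39:
        print(33)
    else:
        idx = base % base - 24 % idx
    for base in idx:
        base = 6
        weight = weight * (idx // base)
    pos = set()
    for a in base:
        if weight <= idx:
            pos.add(base + a)
    d = d - (37 - 12)
    for idx in weight:
        idx = base
        d = d * 35
    idx = 21 % base
    return pos

if weight <= idx:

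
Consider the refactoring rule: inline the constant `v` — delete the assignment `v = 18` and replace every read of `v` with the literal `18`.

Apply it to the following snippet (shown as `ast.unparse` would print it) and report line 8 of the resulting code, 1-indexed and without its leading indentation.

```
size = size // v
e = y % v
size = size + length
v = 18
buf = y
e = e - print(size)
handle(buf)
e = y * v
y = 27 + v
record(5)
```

Transformed code:
size = size // 18
e = y % 18
size = size + length
buf = y
e = e - print(size)
handle(buf)
e = y * 18
y = 27 + 18
record(5)

y = 27 + 18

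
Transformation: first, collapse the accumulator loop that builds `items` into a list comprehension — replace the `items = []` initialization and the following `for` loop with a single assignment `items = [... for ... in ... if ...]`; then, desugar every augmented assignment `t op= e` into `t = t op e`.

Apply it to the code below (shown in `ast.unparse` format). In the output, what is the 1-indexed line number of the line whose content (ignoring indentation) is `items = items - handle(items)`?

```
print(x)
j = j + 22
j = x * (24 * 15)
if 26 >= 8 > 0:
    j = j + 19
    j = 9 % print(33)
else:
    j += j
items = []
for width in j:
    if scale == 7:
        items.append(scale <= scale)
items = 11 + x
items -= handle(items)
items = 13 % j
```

11

Transformed code:
print(x)
j = j + 22
j = x * (24 * 15)
if 26 >= 8 > 0:
    j = j + 19
    j = 9 % print(33)
else:
    j = j + j
items = [scale <= scale for width in j if scale == 7]
items = 11 + x
items = items - handle(items)
items = 13 % j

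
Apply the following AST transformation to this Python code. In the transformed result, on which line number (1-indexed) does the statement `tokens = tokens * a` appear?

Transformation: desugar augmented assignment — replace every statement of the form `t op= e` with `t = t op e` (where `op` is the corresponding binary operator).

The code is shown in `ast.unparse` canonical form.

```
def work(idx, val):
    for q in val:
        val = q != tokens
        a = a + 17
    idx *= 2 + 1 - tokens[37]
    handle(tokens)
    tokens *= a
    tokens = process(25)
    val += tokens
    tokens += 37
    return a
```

7

Transformed code:
def work(idx, val):
    for q in val:
        val = q != tokens
        a = a + 17
    idx = idx * (2 + 1 - tokens[37])
    handle(tokens)
    tokens = tokens * a
    tokens = process(25)
    val = val + tokens
    tokens = tokens + 37
    return a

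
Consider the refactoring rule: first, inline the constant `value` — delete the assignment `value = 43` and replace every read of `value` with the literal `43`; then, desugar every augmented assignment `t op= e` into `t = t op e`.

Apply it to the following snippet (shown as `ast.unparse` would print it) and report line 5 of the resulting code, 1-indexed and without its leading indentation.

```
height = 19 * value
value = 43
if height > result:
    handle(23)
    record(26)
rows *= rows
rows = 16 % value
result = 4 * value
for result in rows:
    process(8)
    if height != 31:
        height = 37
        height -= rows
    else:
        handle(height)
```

rows = rows * rows

Transformed code:
height = 19 * 43
if height > result:
    handle(23)
    record(26)
rows = rows * rows
rows = 16 % 43
result = 4 * 43
for result in rows:
    process(8)
    if height != 31:
        height = 37
        height = height - rows
    else:
        handle(height)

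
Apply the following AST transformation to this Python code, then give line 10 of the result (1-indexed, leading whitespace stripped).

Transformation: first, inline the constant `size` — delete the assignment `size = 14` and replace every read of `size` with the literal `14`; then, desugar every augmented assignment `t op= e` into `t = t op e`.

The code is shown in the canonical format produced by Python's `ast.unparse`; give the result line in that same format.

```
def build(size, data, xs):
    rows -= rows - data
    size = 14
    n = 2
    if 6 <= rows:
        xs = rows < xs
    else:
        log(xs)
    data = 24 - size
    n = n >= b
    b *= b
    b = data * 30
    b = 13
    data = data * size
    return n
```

b = b * b

Transformed code:
def build(size, data, xs):
    rows = rows - (rows - data)
    n = 2
    if 6 <= rows:
        xs = rows < xs
    else:
        log(xs)
    data = 24 - 14
    n = n >= b
    b = b * b
    b = data * 30
    b = 13
    data = data * 14
    return n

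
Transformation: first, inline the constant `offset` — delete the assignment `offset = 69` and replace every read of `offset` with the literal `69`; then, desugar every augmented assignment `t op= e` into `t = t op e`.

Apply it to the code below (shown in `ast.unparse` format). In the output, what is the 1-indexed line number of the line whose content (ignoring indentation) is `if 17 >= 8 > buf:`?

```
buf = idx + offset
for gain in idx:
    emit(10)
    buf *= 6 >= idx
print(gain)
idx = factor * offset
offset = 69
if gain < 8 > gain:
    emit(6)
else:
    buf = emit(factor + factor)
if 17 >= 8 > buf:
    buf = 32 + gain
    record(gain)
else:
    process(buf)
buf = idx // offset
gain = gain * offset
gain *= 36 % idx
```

Transformed code:
buf = idx + 69
for gain in idx:
    emit(10)
    buf = buf * (6 >= idx)
print(gain)
idx = factor * 69
if gain < 8 > gain:
    emit(6)
else:
    buf = emit(factor + factor)
if 17 >= 8 > buf:
    buf = 32 + gain
    record(gain)
else:
    process(buf)
buf = idx // 69
gain = gain * 69
gain = gain * (36 % idx)

11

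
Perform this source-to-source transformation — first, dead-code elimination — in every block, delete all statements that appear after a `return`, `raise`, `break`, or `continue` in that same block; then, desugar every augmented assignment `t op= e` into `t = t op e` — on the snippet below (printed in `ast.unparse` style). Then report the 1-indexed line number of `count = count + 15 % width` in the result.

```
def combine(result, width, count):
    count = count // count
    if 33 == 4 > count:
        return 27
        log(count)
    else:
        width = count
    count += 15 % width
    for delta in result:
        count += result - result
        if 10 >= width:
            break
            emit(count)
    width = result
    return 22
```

7

Transformed code:
def combine(result, width, count):
    count = count // count
    if 33 == 4 > count:
        return 27
    else:
        width = count
    count = count + 15 % width
    for delta in result:
        count = count + (result - result)
        if 10 >= width:
            break
    width = result
    return 22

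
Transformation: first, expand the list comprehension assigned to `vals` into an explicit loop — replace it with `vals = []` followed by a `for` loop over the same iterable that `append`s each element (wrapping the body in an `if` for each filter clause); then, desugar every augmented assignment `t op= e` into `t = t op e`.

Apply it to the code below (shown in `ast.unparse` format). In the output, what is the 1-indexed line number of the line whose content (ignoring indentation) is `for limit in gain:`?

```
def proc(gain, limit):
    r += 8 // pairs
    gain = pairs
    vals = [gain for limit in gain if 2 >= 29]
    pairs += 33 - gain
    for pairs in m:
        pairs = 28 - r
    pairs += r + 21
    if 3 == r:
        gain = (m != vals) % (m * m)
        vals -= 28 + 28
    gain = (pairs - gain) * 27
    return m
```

Transformed code:
def proc(gain, limit):
    r = r + 8 // pairs
    gain = pairs
    vals = []
    for limit in gain:
        if 2 >= 29:
            vals.append(gain)
    pairs = pairs + (33 - gain)
    for pairs in m:
        pairs = 28 - r
    pairs = pairs + (r + 21)
    if 3 == r:
        gain = (m != vals) % (m * m)
        vals = vals - (28 + 28)
    gain = (pairs - gain) * 27
    return m

5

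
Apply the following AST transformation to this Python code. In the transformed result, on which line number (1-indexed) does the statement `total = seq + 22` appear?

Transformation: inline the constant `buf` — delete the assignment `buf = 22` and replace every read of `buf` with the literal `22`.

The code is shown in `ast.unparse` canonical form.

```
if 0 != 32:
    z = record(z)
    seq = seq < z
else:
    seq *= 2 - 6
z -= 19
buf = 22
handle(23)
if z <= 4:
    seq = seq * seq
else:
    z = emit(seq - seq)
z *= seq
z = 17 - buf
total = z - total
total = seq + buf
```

15

Transformed code:
if 0 != 32:
    z = record(z)
    seq = seq < z
else:
    seq *= 2 - 6
z -= 19
handle(23)
if z <= 4:
    seq = seq * seq
else:
    z = emit(seq - seq)
z *= seq
z = 17 - 22
total = z - total
total = seq + 22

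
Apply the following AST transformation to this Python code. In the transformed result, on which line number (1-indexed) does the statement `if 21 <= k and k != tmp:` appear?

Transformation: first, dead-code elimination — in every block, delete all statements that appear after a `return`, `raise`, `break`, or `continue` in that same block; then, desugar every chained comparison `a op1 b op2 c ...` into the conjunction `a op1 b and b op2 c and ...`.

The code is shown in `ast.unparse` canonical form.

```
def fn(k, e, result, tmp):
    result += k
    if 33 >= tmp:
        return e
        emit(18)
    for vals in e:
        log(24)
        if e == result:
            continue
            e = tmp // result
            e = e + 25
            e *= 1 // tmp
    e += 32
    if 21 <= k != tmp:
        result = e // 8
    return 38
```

Transformed code:
def fn(k, e, result, tmp):
    result += k
    if 33 >= tmp:
        return e
    for vals in e:
        log(24)
        if e == result:
            continue
    e += 32
    if 21 <= k and k != tmp:
        result = e // 8
    return 38

10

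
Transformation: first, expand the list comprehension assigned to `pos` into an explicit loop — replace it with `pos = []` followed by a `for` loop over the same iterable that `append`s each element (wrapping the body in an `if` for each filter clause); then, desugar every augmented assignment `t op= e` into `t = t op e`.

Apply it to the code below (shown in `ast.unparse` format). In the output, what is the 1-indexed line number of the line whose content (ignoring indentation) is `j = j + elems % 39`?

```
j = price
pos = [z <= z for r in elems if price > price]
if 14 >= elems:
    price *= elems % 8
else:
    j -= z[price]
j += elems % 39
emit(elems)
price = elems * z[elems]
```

10

Transformed code:
j = price
pos = []
for r in elems:
    if price > price:
        pos.append(z <= z)
if 14 >= elems:
    price = price * (elems % 8)
else:
    j = j - z[price]
j = j + elems % 39
emit(elems)
price = elems * z[elems]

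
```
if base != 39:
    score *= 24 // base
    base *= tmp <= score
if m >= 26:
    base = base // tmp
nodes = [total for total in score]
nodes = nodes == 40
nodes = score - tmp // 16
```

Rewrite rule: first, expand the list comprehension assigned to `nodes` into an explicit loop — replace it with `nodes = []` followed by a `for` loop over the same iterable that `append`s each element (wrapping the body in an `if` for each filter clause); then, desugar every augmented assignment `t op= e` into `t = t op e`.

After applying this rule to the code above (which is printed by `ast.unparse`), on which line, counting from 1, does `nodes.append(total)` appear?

8

Transformed code:
if base != 39:
    score = score * (24 // base)
    base = base * (tmp <= score)
if m >= 26:
    base = base // tmp
nodes = []
for total in score:
    nodes.append(total)
nodes = nodes == 40
nodes = score - tmp // 16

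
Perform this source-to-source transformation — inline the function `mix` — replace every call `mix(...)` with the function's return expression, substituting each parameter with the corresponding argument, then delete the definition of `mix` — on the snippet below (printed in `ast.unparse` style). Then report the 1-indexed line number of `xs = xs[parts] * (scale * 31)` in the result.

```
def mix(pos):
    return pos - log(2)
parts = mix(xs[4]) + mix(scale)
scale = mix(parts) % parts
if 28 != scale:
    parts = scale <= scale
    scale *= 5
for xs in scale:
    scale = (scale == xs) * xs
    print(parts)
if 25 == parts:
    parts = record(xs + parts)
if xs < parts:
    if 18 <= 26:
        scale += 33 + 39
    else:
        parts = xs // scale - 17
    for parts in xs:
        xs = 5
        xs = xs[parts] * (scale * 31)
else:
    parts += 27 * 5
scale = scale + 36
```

18

Transformed code:
parts = xs[4] - log(2) + (scale - log(2))
scale = (parts - log(2)) % parts
if 28 != scale:
    parts = scale <= scale
    scale *= 5
for xs in scale:
    scale = (scale == xs) * xs
    print(parts)
if 25 == parts:
    parts = record(xs + parts)
if xs < parts:
    if 18 <= 26:
        scale += 33 + 39
    else:
        parts = xs // scale - 17
    for parts in xs:
        xs = 5
        xs = xs[parts] * (scale * 31)
else:
    parts += 27 * 5
scale = scale + 36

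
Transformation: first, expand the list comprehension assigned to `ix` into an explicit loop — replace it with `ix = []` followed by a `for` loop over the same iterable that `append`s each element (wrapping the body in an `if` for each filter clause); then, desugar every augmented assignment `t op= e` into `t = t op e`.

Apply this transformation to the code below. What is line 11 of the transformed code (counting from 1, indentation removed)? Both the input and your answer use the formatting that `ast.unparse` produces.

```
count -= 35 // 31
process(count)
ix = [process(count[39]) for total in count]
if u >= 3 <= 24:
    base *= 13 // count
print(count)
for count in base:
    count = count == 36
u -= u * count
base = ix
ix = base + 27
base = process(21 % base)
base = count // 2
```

Transformed code:
count = count - 35 // 31
process(count)
ix = []
for total in count:
    ix.append(process(count[39]))
if u >= 3 <= 24:
    base = base * (13 // count)
print(count)
for count in base:
    count = count == 36
u = u - u * count
base = ix
ix = base + 27
base = process(21 % base)
base = count // 2

u = u - u * count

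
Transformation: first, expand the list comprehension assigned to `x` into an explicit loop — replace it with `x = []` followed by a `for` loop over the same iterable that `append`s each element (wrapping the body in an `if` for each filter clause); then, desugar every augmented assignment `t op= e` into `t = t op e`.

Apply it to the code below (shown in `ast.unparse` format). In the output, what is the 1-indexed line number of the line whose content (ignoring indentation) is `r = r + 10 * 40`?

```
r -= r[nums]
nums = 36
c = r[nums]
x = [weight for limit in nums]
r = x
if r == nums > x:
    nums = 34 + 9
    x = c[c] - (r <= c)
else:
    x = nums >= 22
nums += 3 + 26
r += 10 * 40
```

14

Transformed code:
r = r - r[nums]
nums = 36
c = r[nums]
x = []
for limit in nums:
    x.append(weight)
r = x
if r == nums > x:
    nums = 34 + 9
    x = c[c] - (r <= c)
else:
    x = nums >= 22
nums = nums + (3 + 26)
r = r + 10 * 40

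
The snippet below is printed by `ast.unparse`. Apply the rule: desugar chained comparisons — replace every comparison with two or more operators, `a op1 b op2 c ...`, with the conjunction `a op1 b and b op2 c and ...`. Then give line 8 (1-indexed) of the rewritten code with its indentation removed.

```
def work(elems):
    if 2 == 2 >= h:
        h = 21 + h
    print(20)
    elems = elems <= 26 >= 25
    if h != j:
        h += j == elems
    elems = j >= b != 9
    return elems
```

elems = j >= b and b != 9

Transformed code:
def work(elems):
    if 2 == 2 and 2 >= h:
        h = 21 + h
    print(20)
    elems = elems <= 26 and 26 >= 25
    if h != j:
        h += j == elems
    elems = j >= b and b != 9
    return elems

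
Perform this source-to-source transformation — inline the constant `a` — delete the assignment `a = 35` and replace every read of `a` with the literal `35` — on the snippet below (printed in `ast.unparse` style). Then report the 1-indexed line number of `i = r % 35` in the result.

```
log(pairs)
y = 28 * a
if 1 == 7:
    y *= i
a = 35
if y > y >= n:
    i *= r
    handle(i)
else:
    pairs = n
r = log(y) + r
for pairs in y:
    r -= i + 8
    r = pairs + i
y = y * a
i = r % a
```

15

Transformed code:
log(pairs)
y = 28 * 35
if 1 == 7:
    y *= i
if y > y >= n:
    i *= r
    handle(i)
else:
    pairs = n
r = log(y) + r
for pairs in y:
    r -= i + 8
    r = pairs + i
y = y * 35
i = r % 35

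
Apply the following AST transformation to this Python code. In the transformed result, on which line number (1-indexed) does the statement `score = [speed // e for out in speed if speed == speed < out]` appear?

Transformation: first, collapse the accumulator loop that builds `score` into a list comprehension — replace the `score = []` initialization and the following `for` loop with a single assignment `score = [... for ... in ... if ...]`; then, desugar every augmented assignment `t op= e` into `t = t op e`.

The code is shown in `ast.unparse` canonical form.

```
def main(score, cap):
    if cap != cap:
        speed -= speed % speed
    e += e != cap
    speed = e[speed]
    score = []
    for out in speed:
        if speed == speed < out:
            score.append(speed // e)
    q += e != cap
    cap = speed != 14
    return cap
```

Transformed code:
def main(score, cap):
    if cap != cap:
        speed = speed - speed % speed
    e = e + (e != cap)
    speed = e[speed]
    score = [speed // e for out in speed if speed == speed < out]
    q = q + (e != cap)
    cap = speed != 14
    return cap

6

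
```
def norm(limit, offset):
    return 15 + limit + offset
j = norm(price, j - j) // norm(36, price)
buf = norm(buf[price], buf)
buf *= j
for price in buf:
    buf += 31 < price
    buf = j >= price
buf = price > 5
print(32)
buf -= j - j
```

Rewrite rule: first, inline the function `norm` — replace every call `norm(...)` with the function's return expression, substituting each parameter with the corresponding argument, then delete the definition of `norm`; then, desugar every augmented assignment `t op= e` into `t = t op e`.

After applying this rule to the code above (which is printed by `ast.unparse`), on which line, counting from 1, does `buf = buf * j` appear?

Transformed code:
j = (15 + price + (j - j)) // (15 + 36 + price)
buf = 15 + buf[price] + buf
buf = buf * j
for price in buf:
    buf = buf + (31 < price)
    buf = j >= price
buf = price > 5
print(32)
buf = buf - (j - j)

3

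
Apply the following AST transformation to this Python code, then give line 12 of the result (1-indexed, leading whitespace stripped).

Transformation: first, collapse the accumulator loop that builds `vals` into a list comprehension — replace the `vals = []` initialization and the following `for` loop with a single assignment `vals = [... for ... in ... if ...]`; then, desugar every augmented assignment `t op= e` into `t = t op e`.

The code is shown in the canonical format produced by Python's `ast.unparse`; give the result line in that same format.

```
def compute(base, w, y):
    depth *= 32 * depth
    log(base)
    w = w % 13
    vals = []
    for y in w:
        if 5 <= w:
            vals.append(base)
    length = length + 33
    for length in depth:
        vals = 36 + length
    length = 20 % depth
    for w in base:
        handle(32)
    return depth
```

return depth

Transformed code:
def compute(base, w, y):
    depth = depth * (32 * depth)
    log(base)
    w = w % 13
    vals = [base for y in w if 5 <= w]
    length = length + 33
    for length in depth:
        vals = 36 + length
    length = 20 % depth
    for w in base:
        handle(32)
    return depth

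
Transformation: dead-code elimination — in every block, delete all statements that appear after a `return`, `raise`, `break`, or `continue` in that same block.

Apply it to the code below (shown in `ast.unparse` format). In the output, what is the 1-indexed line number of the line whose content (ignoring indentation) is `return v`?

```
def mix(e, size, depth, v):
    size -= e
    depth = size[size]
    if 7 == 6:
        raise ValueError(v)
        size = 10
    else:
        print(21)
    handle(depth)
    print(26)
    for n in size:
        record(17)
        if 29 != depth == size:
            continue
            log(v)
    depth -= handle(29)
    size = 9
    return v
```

16

Transformed code:
def mix(e, size, depth, v):
    size -= e
    depth = size[size]
    if 7 == 6:
        raise ValueError(v)
    else:
        print(21)
    handle(depth)
    print(26)
    for n in size:
        record(17)
        if 29 != depth == size:
            continue
    depth -= handle(29)
    size = 9
    return v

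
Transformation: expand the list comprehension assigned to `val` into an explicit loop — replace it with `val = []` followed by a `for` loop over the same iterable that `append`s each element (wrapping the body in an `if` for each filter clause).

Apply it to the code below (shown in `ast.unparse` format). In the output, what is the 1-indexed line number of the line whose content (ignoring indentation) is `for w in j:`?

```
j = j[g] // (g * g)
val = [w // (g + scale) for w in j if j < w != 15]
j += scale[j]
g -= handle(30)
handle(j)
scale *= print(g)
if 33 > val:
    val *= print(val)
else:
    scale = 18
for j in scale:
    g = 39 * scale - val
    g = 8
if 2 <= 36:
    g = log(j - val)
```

3

Transformed code:
j = j[g] // (g * g)
val = []
for w in j:
    if j < w != 15:
        val.append(w // (g + scale))
j += scale[j]
g -= handle(30)
handle(j)
scale *= print(g)
if 33 > val:
    val *= print(val)
else:
    scale = 18
for j in scale:
    g = 39 * scale - val
    g = 8
if 2 <= 36:
    g = log(j - val)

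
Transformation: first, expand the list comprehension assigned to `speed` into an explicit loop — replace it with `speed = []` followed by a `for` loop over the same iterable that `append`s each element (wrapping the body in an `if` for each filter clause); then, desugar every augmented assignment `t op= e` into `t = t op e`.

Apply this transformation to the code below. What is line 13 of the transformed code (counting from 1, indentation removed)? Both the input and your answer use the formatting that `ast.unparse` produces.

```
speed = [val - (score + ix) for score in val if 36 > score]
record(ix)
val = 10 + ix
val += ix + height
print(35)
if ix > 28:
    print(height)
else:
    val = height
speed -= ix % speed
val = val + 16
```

speed = speed - ix % speed

Transformed code:
speed = []
for score in val:
    if 36 > score:
        speed.append(val - (score + ix))
record(ix)
val = 10 + ix
val = val + (ix + height)
print(35)
if ix > 28:
    print(height)
else:
    val = height
speed = speed - ix % speed
val = val + 16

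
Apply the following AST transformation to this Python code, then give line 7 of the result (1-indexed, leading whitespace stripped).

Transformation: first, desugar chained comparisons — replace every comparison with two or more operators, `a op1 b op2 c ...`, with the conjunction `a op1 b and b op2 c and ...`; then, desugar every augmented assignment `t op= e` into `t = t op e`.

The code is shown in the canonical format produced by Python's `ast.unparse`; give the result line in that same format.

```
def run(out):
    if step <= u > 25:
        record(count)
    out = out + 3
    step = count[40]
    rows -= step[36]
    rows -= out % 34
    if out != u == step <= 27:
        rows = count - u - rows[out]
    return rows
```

rows = rows - out % 34

Transformed code:
def run(out):
    if step <= u and u > 25:
        record(count)
    out = out + 3
    step = count[40]
    rows = rows - step[36]
    rows = rows - out % 34
    if out != u and u == step and (step <= 27):
        rows = count - u - rows[out]
    return rows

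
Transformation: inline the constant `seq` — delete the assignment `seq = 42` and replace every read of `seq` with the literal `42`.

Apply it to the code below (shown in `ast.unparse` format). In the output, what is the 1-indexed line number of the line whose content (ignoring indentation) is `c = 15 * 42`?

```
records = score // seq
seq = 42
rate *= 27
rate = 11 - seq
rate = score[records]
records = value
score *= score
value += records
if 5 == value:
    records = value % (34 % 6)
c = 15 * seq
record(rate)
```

10

Transformed code:
records = score // 42
rate *= 27
rate = 11 - 42
rate = score[records]
records = value
score *= score
value += records
if 5 == value:
    records = value % (34 % 6)
c = 15 * 42
record(rate)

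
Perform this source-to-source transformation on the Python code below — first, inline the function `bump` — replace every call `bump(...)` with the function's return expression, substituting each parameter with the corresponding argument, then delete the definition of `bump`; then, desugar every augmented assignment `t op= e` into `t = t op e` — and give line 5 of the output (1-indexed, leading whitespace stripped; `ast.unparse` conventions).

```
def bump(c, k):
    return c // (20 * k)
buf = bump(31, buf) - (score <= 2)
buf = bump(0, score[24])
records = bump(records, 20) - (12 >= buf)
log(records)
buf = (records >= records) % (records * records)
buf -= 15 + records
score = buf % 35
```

Transformed code:
buf = 31 // (20 * buf) - (score <= 2)
buf = 0 // (20 * score[24])
records = records // (20 * 20) - (12 >= buf)
log(records)
buf = (records >= records) % (records * records)
buf = buf - (15 + records)
score = buf % 35

buf = (records >= records) % (records * records)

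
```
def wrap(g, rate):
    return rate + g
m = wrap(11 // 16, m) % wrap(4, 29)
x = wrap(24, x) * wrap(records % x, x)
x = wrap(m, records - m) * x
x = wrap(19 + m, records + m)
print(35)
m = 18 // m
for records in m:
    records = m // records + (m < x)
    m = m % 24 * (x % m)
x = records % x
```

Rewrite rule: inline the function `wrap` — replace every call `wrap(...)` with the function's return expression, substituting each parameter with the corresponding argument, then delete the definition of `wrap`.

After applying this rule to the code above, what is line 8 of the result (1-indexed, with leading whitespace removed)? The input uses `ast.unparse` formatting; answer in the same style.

records = m // records + (m < x)

Transformed code:
m = (m + 11 // 16) % (29 + 4)
x = (x + 24) * (x + records % x)
x = (records - m + m) * x
x = records + m + (19 + m)
print(35)
m = 18 // m
for records in m:
    records = m // records + (m < x)
    m = m % 24 * (x % m)
x = records % x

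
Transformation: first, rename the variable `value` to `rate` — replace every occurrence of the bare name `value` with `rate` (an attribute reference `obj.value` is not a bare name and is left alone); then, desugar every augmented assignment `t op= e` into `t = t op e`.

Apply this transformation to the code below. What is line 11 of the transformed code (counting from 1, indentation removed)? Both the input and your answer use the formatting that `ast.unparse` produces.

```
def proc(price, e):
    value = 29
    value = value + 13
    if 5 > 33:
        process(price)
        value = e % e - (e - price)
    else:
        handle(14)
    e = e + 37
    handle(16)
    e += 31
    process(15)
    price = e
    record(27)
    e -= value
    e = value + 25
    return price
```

e = e + 31

Transformed code:
def proc(price, e):
    rate = 29
    rate = rate + 13
    if 5 > 33:
        process(price)
        rate = e % e - (e - price)
    else:
        handle(14)
    e = e + 37
    handle(16)
    e = e + 31
    process(15)
    price = e
    record(27)
    e = e - rate
    e = rate + 25
    return price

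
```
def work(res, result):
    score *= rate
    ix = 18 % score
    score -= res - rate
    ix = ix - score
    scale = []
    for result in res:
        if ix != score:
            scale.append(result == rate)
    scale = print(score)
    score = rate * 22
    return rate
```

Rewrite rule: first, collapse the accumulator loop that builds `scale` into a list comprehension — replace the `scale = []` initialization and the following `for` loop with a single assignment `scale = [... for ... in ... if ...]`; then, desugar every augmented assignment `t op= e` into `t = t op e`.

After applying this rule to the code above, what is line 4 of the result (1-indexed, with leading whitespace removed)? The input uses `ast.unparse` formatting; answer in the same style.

score = score - (res - rate)

Transformed code:
def work(res, result):
    score = score * rate
    ix = 18 % score
    score = score - (res - rate)
    ix = ix - score
    scale = [result == rate for result in res if ix != score]
    scale = print(score)
    score = rate * 22
    return rate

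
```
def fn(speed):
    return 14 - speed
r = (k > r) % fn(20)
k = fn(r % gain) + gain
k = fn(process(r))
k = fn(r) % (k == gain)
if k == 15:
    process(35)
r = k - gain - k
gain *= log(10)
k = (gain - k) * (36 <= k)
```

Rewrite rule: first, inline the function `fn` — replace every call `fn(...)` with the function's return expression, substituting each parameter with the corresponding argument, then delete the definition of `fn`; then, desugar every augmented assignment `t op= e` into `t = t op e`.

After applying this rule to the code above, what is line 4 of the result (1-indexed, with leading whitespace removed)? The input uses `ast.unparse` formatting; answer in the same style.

k = (14 - r) % (k == gain)

Transformed code:
r = (k > r) % (14 - 20)
k = 14 - r % gain + gain
k = 14 - process(r)
k = (14 - r) % (k == gain)
if k == 15:
    process(35)
r = k - gain - k
gain = gain * log(10)
k = (gain - k) * (36 <= k)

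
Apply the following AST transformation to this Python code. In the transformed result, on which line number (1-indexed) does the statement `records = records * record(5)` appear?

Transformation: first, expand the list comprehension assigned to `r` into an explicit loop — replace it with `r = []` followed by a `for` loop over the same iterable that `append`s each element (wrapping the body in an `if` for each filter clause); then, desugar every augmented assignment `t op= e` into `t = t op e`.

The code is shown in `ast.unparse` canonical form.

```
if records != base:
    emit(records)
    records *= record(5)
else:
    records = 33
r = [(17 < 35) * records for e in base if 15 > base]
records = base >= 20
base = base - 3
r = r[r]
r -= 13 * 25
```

Transformed code:
if records != base:
    emit(records)
    records = records * record(5)
else:
    records = 33
r = []
for e in base:
    if 15 > base:
        r.append((17 < 35) * records)
records = base >= 20
base = base - 3
r = r[r]
r = r - 13 * 25

3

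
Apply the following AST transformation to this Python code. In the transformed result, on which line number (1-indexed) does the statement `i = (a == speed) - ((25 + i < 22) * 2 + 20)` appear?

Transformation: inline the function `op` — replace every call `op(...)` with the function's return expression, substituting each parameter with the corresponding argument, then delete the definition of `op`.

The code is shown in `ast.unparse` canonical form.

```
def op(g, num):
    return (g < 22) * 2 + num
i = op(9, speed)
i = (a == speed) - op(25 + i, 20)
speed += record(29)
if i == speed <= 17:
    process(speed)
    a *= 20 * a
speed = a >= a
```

2

Transformed code:
i = (9 < 22) * 2 + speed
i = (a == speed) - ((25 + i < 22) * 2 + 20)
speed += record(29)
if i == speed <= 17:
    process(speed)
    a *= 20 * a
speed = a >= a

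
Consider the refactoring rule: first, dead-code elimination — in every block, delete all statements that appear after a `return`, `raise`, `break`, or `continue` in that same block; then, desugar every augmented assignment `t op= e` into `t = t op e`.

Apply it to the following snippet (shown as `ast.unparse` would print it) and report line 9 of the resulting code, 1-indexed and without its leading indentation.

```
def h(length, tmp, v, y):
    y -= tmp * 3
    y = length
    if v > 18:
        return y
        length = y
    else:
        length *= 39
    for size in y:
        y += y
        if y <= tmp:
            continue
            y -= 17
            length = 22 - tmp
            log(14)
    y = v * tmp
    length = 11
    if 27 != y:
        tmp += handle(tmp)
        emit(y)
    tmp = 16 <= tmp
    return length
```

y = y + y

Transformed code:
def h(length, tmp, v, y):
    y = y - tmp * 3
    y = length
    if v > 18:
        return y
    else:
        length = length * 39
    for size in y:
        y = y + y
        if y <= tmp:
            continue
    y = v * tmp
    length = 11
    if 27 != y:
        tmp = tmp + handle(tmp)
        emit(y)
    tmp = 16 <= tmp
    return length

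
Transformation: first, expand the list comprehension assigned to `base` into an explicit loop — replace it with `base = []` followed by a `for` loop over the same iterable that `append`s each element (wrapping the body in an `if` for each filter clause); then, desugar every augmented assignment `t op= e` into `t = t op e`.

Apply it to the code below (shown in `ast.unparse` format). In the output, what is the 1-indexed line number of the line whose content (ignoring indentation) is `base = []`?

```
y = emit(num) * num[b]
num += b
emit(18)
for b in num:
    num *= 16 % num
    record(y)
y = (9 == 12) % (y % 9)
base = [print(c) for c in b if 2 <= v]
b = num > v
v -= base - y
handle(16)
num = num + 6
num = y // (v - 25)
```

Transformed code:
y = emit(num) * num[b]
num = num + b
emit(18)
for b in num:
    num = num * (16 % num)
    record(y)
y = (9 == 12) % (y % 9)
base = []
for c in b:
    if 2 <= v:
        base.append(print(c))
b = num > v
v = v - (base - y)
handle(16)
num = num + 6
num = y // (v - 25)

8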